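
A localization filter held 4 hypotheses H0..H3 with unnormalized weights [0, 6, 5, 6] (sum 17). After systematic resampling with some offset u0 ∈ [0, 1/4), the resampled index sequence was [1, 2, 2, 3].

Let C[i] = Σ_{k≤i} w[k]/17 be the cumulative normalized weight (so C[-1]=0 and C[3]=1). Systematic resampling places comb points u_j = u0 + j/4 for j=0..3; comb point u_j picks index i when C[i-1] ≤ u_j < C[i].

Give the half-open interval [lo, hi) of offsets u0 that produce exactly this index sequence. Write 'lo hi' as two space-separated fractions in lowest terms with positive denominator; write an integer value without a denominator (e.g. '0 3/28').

7/68 5/34

C = [0, 6/17, 11/17, 1]
j=0 picked index 1: u0 ∈ [0, 6/17)
j=1 picked index 2: u0 ∈ [7/68, 27/68)
j=2 picked index 2: u0 ∈ [-5/34, 5/34)
j=3 picked index 3: u0 ∈ [-7/68, 1/4)
intersection: [7/68, 5/34)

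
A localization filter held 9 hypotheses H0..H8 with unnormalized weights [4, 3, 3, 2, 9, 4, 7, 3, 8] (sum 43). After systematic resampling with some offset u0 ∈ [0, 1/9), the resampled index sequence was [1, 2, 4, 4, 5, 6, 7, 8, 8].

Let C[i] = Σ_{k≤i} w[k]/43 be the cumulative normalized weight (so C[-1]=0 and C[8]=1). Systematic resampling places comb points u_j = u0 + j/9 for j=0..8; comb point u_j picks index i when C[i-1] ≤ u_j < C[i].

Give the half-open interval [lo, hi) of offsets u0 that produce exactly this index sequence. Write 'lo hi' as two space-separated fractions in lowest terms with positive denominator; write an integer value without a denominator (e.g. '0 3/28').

C = [4/43, 7/43, 10/43, 12/43, 21/43, 25/43, 32/43, 35/43, 1]
j=0 picked index 1: u0 ∈ [4/43, 7/43)
j=1 picked index 2: u0 ∈ [20/387, 47/387)
j=2 picked index 4: u0 ∈ [22/387, 103/387)
j=3 picked index 4: u0 ∈ [-7/129, 20/129)
j=4 picked index 5: u0 ∈ [17/387, 53/387)
j=5 picked index 6: u0 ∈ [10/387, 73/387)
j=6 picked index 7: u0 ∈ [10/129, 19/129)
j=7 picked index 8: u0 ∈ [14/387, 2/9)
j=8 picked index 8: u0 ∈ [-29/387, 1/9)
intersection: [4/43, 1/9)

4/43 1/9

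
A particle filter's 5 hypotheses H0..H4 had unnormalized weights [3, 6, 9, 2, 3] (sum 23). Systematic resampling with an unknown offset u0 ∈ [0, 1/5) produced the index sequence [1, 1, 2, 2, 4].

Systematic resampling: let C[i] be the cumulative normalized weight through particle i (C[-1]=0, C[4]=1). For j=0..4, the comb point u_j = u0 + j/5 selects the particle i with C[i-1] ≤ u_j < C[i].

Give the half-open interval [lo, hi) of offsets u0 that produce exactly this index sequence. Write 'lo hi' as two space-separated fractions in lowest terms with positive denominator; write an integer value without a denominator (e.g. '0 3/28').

3/23 21/115

C = [3/23, 9/23, 18/23, 20/23, 1]
j=0 picked index 1: u0 ∈ [3/23, 9/23)
j=1 picked index 1: u0 ∈ [-8/115, 22/115)
j=2 picked index 2: u0 ∈ [-1/115, 44/115)
j=3 picked index 2: u0 ∈ [-24/115, 21/115)
j=4 picked index 4: u0 ∈ [8/115, 1/5)
intersection: [3/23, 21/115)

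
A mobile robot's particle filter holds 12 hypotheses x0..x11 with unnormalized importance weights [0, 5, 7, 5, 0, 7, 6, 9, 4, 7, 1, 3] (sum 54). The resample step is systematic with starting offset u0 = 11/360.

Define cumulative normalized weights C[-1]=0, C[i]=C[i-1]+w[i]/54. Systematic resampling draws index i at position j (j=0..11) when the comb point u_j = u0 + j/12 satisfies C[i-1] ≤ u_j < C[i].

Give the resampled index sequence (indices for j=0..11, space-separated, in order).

C = [0, 5/54, 2/9, 17/54, 17/54, 4/9, 5/9, 13/18, 43/54, 25/27, 17/18, 1]
j=0: u_0=11/360 ∈ [0, 5/54) → index 1
j=1: u_1=41/360 ∈ [5/54, 2/9) → index 2
j=2: u_2=71/360 ∈ [5/54, 2/9) → index 2
j=3: u_3=101/360 ∈ [2/9, 17/54) → index 3
j=4: u_4=131/360 ∈ [17/54, 4/9) → index 5
j=5: u_5=161/360 ∈ [4/9, 5/9) → index 6
j=6: u_6=191/360 ∈ [4/9, 5/9) → index 6
j=7: u_7=221/360 ∈ [5/9, 13/18) → index 7
j=8: u_8=251/360 ∈ [5/9, 13/18) → index 7
j=9: u_9=281/360 ∈ [13/18, 43/54) → index 8
j=10: u_10=311/360 ∈ [43/54, 25/27) → index 9
j=11: u_11=341/360 ∈ [17/18, 1) → index 11

1 2 2 3 5 6 6 7 7 8 9 11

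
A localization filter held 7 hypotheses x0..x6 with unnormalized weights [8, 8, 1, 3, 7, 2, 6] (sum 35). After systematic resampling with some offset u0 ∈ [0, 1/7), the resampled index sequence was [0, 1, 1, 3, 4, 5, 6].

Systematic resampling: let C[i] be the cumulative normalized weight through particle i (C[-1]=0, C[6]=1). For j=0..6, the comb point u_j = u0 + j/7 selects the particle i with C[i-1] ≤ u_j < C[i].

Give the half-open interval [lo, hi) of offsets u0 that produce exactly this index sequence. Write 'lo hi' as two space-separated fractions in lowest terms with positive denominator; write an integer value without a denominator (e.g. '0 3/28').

C = [8/35, 16/35, 17/35, 4/7, 27/35, 29/35, 1]
j=0 picked index 0: u0 ∈ [0, 8/35)
j=1 picked index 1: u0 ∈ [3/35, 11/35)
j=2 picked index 1: u0 ∈ [-2/35, 6/35)
j=3 picked index 3: u0 ∈ [2/35, 1/7)
j=4 picked index 4: u0 ∈ [0, 1/5)
j=5 picked index 5: u0 ∈ [2/35, 4/35)
j=6 picked index 6: u0 ∈ [-1/35, 1/7)
intersection: [3/35, 4/35)

3/35 4/35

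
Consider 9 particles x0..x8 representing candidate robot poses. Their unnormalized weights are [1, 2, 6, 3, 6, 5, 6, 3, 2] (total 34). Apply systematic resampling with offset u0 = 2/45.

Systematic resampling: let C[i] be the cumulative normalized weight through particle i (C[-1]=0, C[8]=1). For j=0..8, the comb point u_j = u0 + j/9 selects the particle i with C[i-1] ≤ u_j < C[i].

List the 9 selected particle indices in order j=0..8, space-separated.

1 2 3 4 4 5 6 6 7

C = [1/34, 3/34, 9/34, 6/17, 9/17, 23/34, 29/34, 16/17, 1]
j=0: u_0=2/45 ∈ [1/34, 3/34) → index 1
j=1: u_1=7/45 ∈ [3/34, 9/34) → index 2
j=2: u_2=4/15 ∈ [9/34, 6/17) → index 3
j=3: u_3=17/45 ∈ [6/17, 9/17) → index 4
j=4: u_4=22/45 ∈ [6/17, 9/17) → index 4
j=5: u_5=3/5 ∈ [9/17, 23/34) → index 5
j=6: u_6=32/45 ∈ [23/34, 29/34) → index 6
j=7: u_7=37/45 ∈ [23/34, 29/34) → index 6
j=8: u_8=14/15 ∈ [29/34, 16/17) → index 7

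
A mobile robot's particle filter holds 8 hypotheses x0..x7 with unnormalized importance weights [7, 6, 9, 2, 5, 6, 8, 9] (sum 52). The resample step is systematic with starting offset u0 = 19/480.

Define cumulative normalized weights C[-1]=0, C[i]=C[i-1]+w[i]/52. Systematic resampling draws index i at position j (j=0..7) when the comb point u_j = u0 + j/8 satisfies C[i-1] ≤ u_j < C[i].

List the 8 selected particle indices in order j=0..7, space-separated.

0 1 2 2 4 5 6 7

C = [7/52, 1/4, 11/26, 6/13, 29/52, 35/52, 43/52, 1]
j=0: u_0=19/480 ∈ [0, 7/52) → index 0
j=1: u_1=79/480 ∈ [7/52, 1/4) → index 1
j=2: u_2=139/480 ∈ [1/4, 11/26) → index 2
j=3: u_3=199/480 ∈ [1/4, 11/26) → index 2
j=4: u_4=259/480 ∈ [6/13, 29/52) → index 4
j=5: u_5=319/480 ∈ [29/52, 35/52) → index 5
j=6: u_6=379/480 ∈ [35/52, 43/52) → index 6
j=7: u_7=439/480 ∈ [43/52, 1) → index 7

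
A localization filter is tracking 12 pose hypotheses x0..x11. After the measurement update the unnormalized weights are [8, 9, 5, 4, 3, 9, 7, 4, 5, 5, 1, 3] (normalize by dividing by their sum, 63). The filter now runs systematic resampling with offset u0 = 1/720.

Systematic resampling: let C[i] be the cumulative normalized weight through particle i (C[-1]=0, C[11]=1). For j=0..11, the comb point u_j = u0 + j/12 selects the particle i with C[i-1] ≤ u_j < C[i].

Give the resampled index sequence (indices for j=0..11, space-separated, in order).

0 0 1 1 2 4 5 5 6 7 8 9

C = [8/63, 17/63, 22/63, 26/63, 29/63, 38/63, 5/7, 7/9, 6/7, 59/63, 20/21, 1]
j=0: u_0=1/720 ∈ [0, 8/63) → index 0
j=1: u_1=61/720 ∈ [0, 8/63) → index 0
j=2: u_2=121/720 ∈ [8/63, 17/63) → index 1
j=3: u_3=181/720 ∈ [8/63, 17/63) → index 1
j=4: u_4=241/720 ∈ [17/63, 22/63) → index 2
j=5: u_5=301/720 ∈ [26/63, 29/63) → index 4
j=6: u_6=361/720 ∈ [29/63, 38/63) → index 5
j=7: u_7=421/720 ∈ [29/63, 38/63) → index 5
j=8: u_8=481/720 ∈ [38/63, 5/7) → index 6
j=9: u_9=541/720 ∈ [5/7, 7/9) → index 7
j=10: u_10=601/720 ∈ [7/9, 6/7) → index 8
j=11: u_11=661/720 ∈ [6/7, 59/63) → index 9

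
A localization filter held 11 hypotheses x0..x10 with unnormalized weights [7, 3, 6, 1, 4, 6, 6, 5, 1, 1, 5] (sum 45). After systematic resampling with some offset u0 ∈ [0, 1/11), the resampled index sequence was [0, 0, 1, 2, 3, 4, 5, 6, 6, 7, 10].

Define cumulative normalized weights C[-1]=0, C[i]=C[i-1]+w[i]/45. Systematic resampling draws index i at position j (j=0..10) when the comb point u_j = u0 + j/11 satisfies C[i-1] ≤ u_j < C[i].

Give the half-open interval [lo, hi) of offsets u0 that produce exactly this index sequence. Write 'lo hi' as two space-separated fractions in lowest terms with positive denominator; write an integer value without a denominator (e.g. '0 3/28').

0 1/165

C = [7/45, 2/9, 16/45, 17/45, 7/15, 3/5, 11/15, 38/45, 13/15, 8/9, 1]
j=0 picked index 0: u0 ∈ [0, 7/45)
j=1 picked index 0: u0 ∈ [-1/11, 32/495)
j=2 picked index 1: u0 ∈ [-13/495, 4/99)
j=3 picked index 2: u0 ∈ [-5/99, 41/495)
j=4 picked index 3: u0 ∈ [-4/495, 7/495)
j=5 picked index 4: u0 ∈ [-38/495, 2/165)
j=6 picked index 5: u0 ∈ [-13/165, 3/55)
j=7 picked index 6: u0 ∈ [-2/55, 16/165)
j=8 picked index 6: u0 ∈ [-7/55, 1/165)
j=9 picked index 7: u0 ∈ [-14/165, 13/495)
j=10 picked index 10: u0 ∈ [-2/99, 1/11)
intersection: [0, 1/165)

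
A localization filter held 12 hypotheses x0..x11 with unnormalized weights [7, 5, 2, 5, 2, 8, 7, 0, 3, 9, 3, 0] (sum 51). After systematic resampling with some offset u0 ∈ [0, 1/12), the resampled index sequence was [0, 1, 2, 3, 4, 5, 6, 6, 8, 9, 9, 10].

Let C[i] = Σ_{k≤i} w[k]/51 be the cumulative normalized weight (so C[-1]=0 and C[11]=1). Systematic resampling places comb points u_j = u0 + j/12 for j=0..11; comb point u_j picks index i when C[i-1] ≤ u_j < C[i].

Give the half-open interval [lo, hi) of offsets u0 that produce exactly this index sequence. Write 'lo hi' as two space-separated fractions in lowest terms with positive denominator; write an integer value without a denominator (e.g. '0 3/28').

7/102 4/51

C = [7/51, 4/17, 14/51, 19/51, 7/17, 29/51, 12/17, 12/17, 13/17, 16/17, 1, 1]
j=0 picked index 0: u0 ∈ [0, 7/51)
j=1 picked index 1: u0 ∈ [11/204, 31/204)
j=2 picked index 2: u0 ∈ [7/102, 11/102)
j=3 picked index 3: u0 ∈ [5/204, 25/204)
j=4 picked index 4: u0 ∈ [2/51, 4/51)
j=5 picked index 5: u0 ∈ [-1/204, 31/204)
j=6 picked index 6: u0 ∈ [7/102, 7/34)
j=7 picked index 6: u0 ∈ [-1/68, 25/204)
j=8 picked index 8: u0 ∈ [2/51, 5/51)
j=9 picked index 9: u0 ∈ [1/68, 13/68)
j=10 picked index 9: u0 ∈ [-7/102, 11/102)
j=11 picked index 10: u0 ∈ [5/204, 1/12)
intersection: [7/102, 4/51)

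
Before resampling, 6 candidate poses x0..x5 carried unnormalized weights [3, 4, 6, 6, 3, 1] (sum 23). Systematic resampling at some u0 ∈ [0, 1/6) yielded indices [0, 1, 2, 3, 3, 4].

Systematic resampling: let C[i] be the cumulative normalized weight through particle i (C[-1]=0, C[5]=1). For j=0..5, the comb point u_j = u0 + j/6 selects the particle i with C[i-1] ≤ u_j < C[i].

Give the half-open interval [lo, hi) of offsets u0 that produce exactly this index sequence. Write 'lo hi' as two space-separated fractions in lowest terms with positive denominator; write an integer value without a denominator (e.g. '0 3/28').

3/46 17/138

C = [3/23, 7/23, 13/23, 19/23, 22/23, 1]
j=0 picked index 0: u0 ∈ [0, 3/23)
j=1 picked index 1: u0 ∈ [-5/138, 19/138)
j=2 picked index 2: u0 ∈ [-2/69, 16/69)
j=3 picked index 3: u0 ∈ [3/46, 15/46)
j=4 picked index 3: u0 ∈ [-7/69, 11/69)
j=5 picked index 4: u0 ∈ [-1/138, 17/138)
intersection: [3/46, 17/138)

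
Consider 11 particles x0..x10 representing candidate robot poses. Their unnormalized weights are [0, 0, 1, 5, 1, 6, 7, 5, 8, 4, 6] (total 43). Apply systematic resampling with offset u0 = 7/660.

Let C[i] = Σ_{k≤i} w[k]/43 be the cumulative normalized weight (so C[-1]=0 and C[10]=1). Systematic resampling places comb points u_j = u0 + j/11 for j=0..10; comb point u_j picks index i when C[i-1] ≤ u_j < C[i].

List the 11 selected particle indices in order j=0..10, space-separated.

2 3 5 5 6 7 7 8 8 9 10

C = [0, 0, 1/43, 6/43, 7/43, 13/43, 20/43, 25/43, 33/43, 37/43, 1]
j=0: u_0=7/660 ∈ [0, 1/43) → index 2
j=1: u_1=67/660 ∈ [1/43, 6/43) → index 3
j=2: u_2=127/660 ∈ [7/43, 13/43) → index 5
j=3: u_3=17/60 ∈ [7/43, 13/43) → index 5
j=4: u_4=247/660 ∈ [13/43, 20/43) → index 6
j=5: u_5=307/660 ∈ [20/43, 25/43) → index 7
j=6: u_6=367/660 ∈ [20/43, 25/43) → index 7
j=7: u_7=427/660 ∈ [25/43, 33/43) → index 8
j=8: u_8=487/660 ∈ [25/43, 33/43) → index 8
j=9: u_9=547/660 ∈ [33/43, 37/43) → index 9
j=10: u_10=607/660 ∈ [37/43, 1) → index 10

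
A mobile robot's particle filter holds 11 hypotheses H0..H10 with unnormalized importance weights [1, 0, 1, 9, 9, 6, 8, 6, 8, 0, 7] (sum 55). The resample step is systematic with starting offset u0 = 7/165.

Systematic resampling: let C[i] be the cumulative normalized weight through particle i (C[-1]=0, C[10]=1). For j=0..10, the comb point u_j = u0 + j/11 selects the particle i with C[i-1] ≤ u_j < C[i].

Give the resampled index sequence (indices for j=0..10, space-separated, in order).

C = [1/55, 1/55, 2/55, 1/5, 4/11, 26/55, 34/55, 8/11, 48/55, 48/55, 1]
j=0: u_0=7/165 ∈ [2/55, 1/5) → index 3
j=1: u_1=2/15 ∈ [2/55, 1/5) → index 3
j=2: u_2=37/165 ∈ [1/5, 4/11) → index 4
j=3: u_3=52/165 ∈ [1/5, 4/11) → index 4
j=4: u_4=67/165 ∈ [4/11, 26/55) → index 5
j=5: u_5=82/165 ∈ [26/55, 34/55) → index 6
j=6: u_6=97/165 ∈ [26/55, 34/55) → index 6
j=7: u_7=112/165 ∈ [34/55, 8/11) → index 7
j=8: u_8=127/165 ∈ [8/11, 48/55) → index 8
j=9: u_9=142/165 ∈ [8/11, 48/55) → index 8
j=10: u_10=157/165 ∈ [48/55, 1) → index 10

3 3 4 4 5 6 6 7 8 8 10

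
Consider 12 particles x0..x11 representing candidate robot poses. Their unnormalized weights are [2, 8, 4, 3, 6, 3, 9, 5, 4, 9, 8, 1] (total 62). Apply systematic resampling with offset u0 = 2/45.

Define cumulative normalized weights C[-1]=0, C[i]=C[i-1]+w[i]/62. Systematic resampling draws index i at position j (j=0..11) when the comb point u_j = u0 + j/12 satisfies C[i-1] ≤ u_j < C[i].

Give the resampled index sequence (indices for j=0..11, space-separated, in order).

C = [1/31, 5/31, 7/31, 17/62, 23/62, 13/31, 35/62, 20/31, 22/31, 53/62, 61/62, 1]
j=0: u_0=2/45 ∈ [1/31, 5/31) → index 1
j=1: u_1=23/180 ∈ [1/31, 5/31) → index 1
j=2: u_2=19/90 ∈ [5/31, 7/31) → index 2
j=3: u_3=53/180 ∈ [17/62, 23/62) → index 4
j=4: u_4=17/45 ∈ [23/62, 13/31) → index 5
j=5: u_5=83/180 ∈ [13/31, 35/62) → index 6
j=6: u_6=49/90 ∈ [13/31, 35/62) → index 6
j=7: u_7=113/180 ∈ [35/62, 20/31) → index 7
j=8: u_8=32/45 ∈ [22/31, 53/62) → index 9
j=9: u_9=143/180 ∈ [22/31, 53/62) → index 9
j=10: u_10=79/90 ∈ [53/62, 61/62) → index 10
j=11: u_11=173/180 ∈ [53/62, 61/62) → index 10

1 1 2 4 5 6 6 7 9 9 10 10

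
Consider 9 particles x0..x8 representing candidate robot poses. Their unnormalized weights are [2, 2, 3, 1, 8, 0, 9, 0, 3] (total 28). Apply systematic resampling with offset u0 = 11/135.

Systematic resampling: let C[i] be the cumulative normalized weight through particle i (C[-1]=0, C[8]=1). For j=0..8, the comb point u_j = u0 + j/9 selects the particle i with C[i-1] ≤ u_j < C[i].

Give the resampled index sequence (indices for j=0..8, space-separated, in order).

C = [1/14, 1/7, 1/4, 2/7, 4/7, 4/7, 25/28, 25/28, 1]
j=0: u_0=11/135 ∈ [1/14, 1/7) → index 1
j=1: u_1=26/135 ∈ [1/7, 1/4) → index 2
j=2: u_2=41/135 ∈ [2/7, 4/7) → index 4
j=3: u_3=56/135 ∈ [2/7, 4/7) → index 4
j=4: u_4=71/135 ∈ [2/7, 4/7) → index 4
j=5: u_5=86/135 ∈ [4/7, 25/28) → index 6
j=6: u_6=101/135 ∈ [4/7, 25/28) → index 6
j=7: u_7=116/135 ∈ [4/7, 25/28) → index 6
j=8: u_8=131/135 ∈ [25/28, 1) → index 8

1 2 4 4 4 6 6 6 8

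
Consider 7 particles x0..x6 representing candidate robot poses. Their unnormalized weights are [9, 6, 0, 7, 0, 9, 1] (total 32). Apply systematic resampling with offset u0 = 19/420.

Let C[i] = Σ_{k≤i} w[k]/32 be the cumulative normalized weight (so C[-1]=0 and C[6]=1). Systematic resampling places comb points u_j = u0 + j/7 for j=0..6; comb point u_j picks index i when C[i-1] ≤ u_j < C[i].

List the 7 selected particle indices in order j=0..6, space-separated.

C = [9/32, 15/32, 15/32, 11/16, 11/16, 31/32, 1]
j=0: u_0=19/420 ∈ [0, 9/32) → index 0
j=1: u_1=79/420 ∈ [0, 9/32) → index 0
j=2: u_2=139/420 ∈ [9/32, 15/32) → index 1
j=3: u_3=199/420 ∈ [15/32, 11/16) → index 3
j=4: u_4=37/60 ∈ [15/32, 11/16) → index 3
j=5: u_5=319/420 ∈ [11/16, 31/32) → index 5
j=6: u_6=379/420 ∈ [11/16, 31/32) → index 5

0 0 1 3 3 5 5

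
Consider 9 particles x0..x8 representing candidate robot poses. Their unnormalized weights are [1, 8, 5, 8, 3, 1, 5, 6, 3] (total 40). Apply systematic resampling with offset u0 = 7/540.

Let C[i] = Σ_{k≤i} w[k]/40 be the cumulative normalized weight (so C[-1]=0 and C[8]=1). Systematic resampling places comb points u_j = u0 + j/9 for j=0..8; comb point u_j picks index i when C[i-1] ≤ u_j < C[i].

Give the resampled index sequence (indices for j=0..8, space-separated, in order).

C = [1/40, 9/40, 7/20, 11/20, 5/8, 13/20, 31/40, 37/40, 1]
j=0: u_0=7/540 ∈ [0, 1/40) → index 0
j=1: u_1=67/540 ∈ [1/40, 9/40) → index 1
j=2: u_2=127/540 ∈ [9/40, 7/20) → index 2
j=3: u_3=187/540 ∈ [9/40, 7/20) → index 2
j=4: u_4=247/540 ∈ [7/20, 11/20) → index 3
j=5: u_5=307/540 ∈ [11/20, 5/8) → index 4
j=6: u_6=367/540 ∈ [13/20, 31/40) → index 6
j=7: u_7=427/540 ∈ [31/40, 37/40) → index 7
j=8: u_8=487/540 ∈ [31/40, 37/40) → index 7

0 1 2 2 3 4 6 7 7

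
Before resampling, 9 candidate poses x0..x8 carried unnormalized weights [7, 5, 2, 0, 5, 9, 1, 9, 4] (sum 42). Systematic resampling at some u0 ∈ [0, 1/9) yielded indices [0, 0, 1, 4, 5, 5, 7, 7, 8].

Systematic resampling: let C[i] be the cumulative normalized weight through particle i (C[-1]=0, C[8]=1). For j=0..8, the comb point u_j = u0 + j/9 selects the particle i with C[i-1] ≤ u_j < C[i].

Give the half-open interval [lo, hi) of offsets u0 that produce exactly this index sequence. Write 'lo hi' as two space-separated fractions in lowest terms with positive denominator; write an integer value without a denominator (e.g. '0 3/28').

1/42 1/18

C = [1/6, 2/7, 1/3, 1/3, 19/42, 2/3, 29/42, 19/21, 1]
j=0 picked index 0: u0 ∈ [0, 1/6)
j=1 picked index 0: u0 ∈ [-1/9, 1/18)
j=2 picked index 1: u0 ∈ [-1/18, 4/63)
j=3 picked index 4: u0 ∈ [0, 5/42)
j=4 picked index 5: u0 ∈ [1/126, 2/9)
j=5 picked index 5: u0 ∈ [-13/126, 1/9)
j=6 picked index 7: u0 ∈ [1/42, 5/21)
j=7 picked index 7: u0 ∈ [-11/126, 8/63)
j=8 picked index 8: u0 ∈ [1/63, 1/9)
intersection: [1/42, 1/18)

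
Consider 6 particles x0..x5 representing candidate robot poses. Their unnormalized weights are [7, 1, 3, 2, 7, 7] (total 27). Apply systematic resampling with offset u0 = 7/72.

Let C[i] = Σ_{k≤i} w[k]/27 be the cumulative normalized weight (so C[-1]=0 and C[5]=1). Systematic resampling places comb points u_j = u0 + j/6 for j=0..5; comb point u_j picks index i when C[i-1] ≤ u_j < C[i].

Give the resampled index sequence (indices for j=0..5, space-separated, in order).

0 1 3 4 5 5

C = [7/27, 8/27, 11/27, 13/27, 20/27, 1]
j=0: u_0=7/72 ∈ [0, 7/27) → index 0
j=1: u_1=19/72 ∈ [7/27, 8/27) → index 1
j=2: u_2=31/72 ∈ [11/27, 13/27) → index 3
j=3: u_3=43/72 ∈ [13/27, 20/27) → index 4
j=4: u_4=55/72 ∈ [20/27, 1) → index 5
j=5: u_5=67/72 ∈ [20/27, 1) → index 5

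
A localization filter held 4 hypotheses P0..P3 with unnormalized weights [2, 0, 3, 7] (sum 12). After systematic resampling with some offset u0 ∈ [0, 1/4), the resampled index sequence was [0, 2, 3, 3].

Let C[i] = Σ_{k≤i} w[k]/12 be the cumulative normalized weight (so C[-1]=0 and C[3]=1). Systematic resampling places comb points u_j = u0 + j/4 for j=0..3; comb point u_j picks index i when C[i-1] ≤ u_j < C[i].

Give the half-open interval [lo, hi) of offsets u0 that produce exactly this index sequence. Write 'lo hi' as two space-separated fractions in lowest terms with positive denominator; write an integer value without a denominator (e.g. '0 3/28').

0 1/6

C = [1/6, 1/6, 5/12, 1]
j=0 picked index 0: u0 ∈ [0, 1/6)
j=1 picked index 2: u0 ∈ [-1/12, 1/6)
j=2 picked index 3: u0 ∈ [-1/12, 1/2)
j=3 picked index 3: u0 ∈ [-1/3, 1/4)
intersection: [0, 1/6)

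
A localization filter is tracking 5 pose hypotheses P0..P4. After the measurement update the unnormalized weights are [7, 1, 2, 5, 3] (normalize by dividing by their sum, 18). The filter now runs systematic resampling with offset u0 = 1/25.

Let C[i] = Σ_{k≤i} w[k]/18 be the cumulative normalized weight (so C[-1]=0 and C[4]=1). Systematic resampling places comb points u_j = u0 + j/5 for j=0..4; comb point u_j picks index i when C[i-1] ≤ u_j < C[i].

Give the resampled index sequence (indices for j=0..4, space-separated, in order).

0 0 1 3 4

C = [7/18, 4/9, 5/9, 5/6, 1]
j=0: u_0=1/25 ∈ [0, 7/18) → index 0
j=1: u_1=6/25 ∈ [0, 7/18) → index 0
j=2: u_2=11/25 ∈ [7/18, 4/9) → index 1
j=3: u_3=16/25 ∈ [5/9, 5/6) → index 3
j=4: u_4=21/25 ∈ [5/6, 1) → index 4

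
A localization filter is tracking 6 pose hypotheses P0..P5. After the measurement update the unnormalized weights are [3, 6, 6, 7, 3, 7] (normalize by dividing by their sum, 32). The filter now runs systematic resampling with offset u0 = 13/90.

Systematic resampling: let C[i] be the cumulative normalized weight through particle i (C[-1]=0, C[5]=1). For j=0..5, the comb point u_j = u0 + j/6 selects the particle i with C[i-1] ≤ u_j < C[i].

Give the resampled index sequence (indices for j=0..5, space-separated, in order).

C = [3/32, 9/32, 15/32, 11/16, 25/32, 1]
j=0: u_0=13/90 ∈ [3/32, 9/32) → index 1
j=1: u_1=14/45 ∈ [9/32, 15/32) → index 2
j=2: u_2=43/90 ∈ [15/32, 11/16) → index 3
j=3: u_3=29/45 ∈ [15/32, 11/16) → index 3
j=4: u_4=73/90 ∈ [25/32, 1) → index 5
j=5: u_5=44/45 ∈ [25/32, 1) → index 5

1 2 3 3 5 5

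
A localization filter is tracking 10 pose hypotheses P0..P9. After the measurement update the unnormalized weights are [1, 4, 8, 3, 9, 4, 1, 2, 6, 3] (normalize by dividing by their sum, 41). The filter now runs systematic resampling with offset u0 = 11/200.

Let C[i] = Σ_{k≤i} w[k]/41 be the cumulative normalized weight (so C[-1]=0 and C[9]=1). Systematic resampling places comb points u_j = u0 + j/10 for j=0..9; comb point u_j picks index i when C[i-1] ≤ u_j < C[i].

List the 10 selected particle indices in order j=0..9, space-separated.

C = [1/41, 5/41, 13/41, 16/41, 25/41, 29/41, 30/41, 32/41, 38/41, 1]
j=0: u_0=11/200 ∈ [1/41, 5/41) → index 1
j=1: u_1=31/200 ∈ [5/41, 13/41) → index 2
j=2: u_2=51/200 ∈ [5/41, 13/41) → index 2
j=3: u_3=71/200 ∈ [13/41, 16/41) → index 3
j=4: u_4=91/200 ∈ [16/41, 25/41) → index 4
j=5: u_5=111/200 ∈ [16/41, 25/41) → index 4
j=6: u_6=131/200 ∈ [25/41, 29/41) → index 5
j=7: u_7=151/200 ∈ [30/41, 32/41) → index 7
j=8: u_8=171/200 ∈ [32/41, 38/41) → index 8
j=9: u_9=191/200 ∈ [38/41, 1) → index 9

1 2 2 3 4 4 5 7 8 9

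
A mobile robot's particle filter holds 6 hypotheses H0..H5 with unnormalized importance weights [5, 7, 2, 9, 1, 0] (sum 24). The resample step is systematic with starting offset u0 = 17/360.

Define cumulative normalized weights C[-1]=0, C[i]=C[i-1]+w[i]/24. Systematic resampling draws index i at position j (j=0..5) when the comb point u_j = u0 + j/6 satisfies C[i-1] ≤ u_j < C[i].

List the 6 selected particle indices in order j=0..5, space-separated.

0 1 1 2 3 3

C = [5/24, 1/2, 7/12, 23/24, 1, 1]
j=0: u_0=17/360 ∈ [0, 5/24) → index 0
j=1: u_1=77/360 ∈ [5/24, 1/2) → index 1
j=2: u_2=137/360 ∈ [5/24, 1/2) → index 1
j=3: u_3=197/360 ∈ [1/2, 7/12) → index 2
j=4: u_4=257/360 ∈ [7/12, 23/24) → index 3
j=5: u_5=317/360 ∈ [7/12, 23/24) → index 3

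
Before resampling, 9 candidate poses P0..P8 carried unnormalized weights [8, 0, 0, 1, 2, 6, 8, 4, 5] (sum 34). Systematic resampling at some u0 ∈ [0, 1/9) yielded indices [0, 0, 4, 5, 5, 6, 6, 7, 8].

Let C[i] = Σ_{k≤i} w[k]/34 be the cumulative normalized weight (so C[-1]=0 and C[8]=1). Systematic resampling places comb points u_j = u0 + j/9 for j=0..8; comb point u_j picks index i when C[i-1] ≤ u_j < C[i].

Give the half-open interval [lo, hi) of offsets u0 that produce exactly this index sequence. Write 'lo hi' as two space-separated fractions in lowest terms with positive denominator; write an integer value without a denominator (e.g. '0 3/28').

C = [4/17, 4/17, 4/17, 9/34, 11/34, 1/2, 25/34, 29/34, 1]
j=0 picked index 0: u0 ∈ [0, 4/17)
j=1 picked index 0: u0 ∈ [-1/9, 19/153)
j=2 picked index 4: u0 ∈ [13/306, 31/306)
j=3 picked index 5: u0 ∈ [-1/102, 1/6)
j=4 picked index 5: u0 ∈ [-37/306, 1/18)
j=5 picked index 6: u0 ∈ [-1/18, 55/306)
j=6 picked index 6: u0 ∈ [-1/6, 7/102)
j=7 picked index 7: u0 ∈ [-13/306, 23/306)
j=8 picked index 8: u0 ∈ [-11/306, 1/9)
intersection: [13/306, 1/18)

13/306 1/18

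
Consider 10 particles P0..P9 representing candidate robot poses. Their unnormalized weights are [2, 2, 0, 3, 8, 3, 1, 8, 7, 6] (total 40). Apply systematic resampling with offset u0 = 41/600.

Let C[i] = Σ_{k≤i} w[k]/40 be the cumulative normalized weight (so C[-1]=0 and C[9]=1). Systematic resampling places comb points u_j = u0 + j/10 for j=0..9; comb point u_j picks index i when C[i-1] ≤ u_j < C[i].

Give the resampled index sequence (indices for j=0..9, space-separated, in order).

C = [1/20, 1/10, 1/10, 7/40, 3/8, 9/20, 19/40, 27/40, 17/20, 1]
j=0: u_0=41/600 ∈ [1/20, 1/10) → index 1
j=1: u_1=101/600 ∈ [1/10, 7/40) → index 3
j=2: u_2=161/600 ∈ [7/40, 3/8) → index 4
j=3: u_3=221/600 ∈ [7/40, 3/8) → index 4
j=4: u_4=281/600 ∈ [9/20, 19/40) → index 6
j=5: u_5=341/600 ∈ [19/40, 27/40) → index 7
j=6: u_6=401/600 ∈ [19/40, 27/40) → index 7
j=7: u_7=461/600 ∈ [27/40, 17/20) → index 8
j=8: u_8=521/600 ∈ [17/20, 1) → index 9
j=9: u_9=581/600 ∈ [17/20, 1) → index 9

1 3 4 4 6 7 7 8 9 9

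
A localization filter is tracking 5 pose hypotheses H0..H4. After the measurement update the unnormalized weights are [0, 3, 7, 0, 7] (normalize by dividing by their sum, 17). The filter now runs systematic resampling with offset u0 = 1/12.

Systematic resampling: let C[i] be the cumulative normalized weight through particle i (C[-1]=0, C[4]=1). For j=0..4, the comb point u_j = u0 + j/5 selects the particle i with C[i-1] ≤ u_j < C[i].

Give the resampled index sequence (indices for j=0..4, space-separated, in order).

C = [0, 3/17, 10/17, 10/17, 1]
j=0: u_0=1/12 ∈ [0, 3/17) → index 1
j=1: u_1=17/60 ∈ [3/17, 10/17) → index 2
j=2: u_2=29/60 ∈ [3/17, 10/17) → index 2
j=3: u_3=41/60 ∈ [10/17, 1) → index 4
j=4: u_4=53/60 ∈ [10/17, 1) → index 4

1 2 2 4 4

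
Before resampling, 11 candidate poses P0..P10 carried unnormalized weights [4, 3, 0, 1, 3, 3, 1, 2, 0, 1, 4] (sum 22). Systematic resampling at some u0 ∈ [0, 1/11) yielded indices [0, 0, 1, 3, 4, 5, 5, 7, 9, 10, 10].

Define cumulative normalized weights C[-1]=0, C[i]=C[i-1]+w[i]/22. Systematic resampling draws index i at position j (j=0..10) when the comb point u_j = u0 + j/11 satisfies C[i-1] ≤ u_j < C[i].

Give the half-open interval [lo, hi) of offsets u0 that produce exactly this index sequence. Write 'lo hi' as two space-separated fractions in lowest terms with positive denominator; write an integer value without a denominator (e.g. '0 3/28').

1/22 1/11

C = [2/11, 7/22, 7/22, 4/11, 1/2, 7/11, 15/22, 17/22, 17/22, 9/11, 1]
j=0 picked index 0: u0 ∈ [0, 2/11)
j=1 picked index 0: u0 ∈ [-1/11, 1/11)
j=2 picked index 1: u0 ∈ [0, 3/22)
j=3 picked index 3: u0 ∈ [1/22, 1/11)
j=4 picked index 4: u0 ∈ [0, 3/22)
j=5 picked index 5: u0 ∈ [1/22, 2/11)
j=6 picked index 5: u0 ∈ [-1/22, 1/11)
j=7 picked index 7: u0 ∈ [1/22, 3/22)
j=8 picked index 9: u0 ∈ [1/22, 1/11)
j=9 picked index 10: u0 ∈ [0, 2/11)
j=10 picked index 10: u0 ∈ [-1/11, 1/11)
intersection: [1/22, 1/11)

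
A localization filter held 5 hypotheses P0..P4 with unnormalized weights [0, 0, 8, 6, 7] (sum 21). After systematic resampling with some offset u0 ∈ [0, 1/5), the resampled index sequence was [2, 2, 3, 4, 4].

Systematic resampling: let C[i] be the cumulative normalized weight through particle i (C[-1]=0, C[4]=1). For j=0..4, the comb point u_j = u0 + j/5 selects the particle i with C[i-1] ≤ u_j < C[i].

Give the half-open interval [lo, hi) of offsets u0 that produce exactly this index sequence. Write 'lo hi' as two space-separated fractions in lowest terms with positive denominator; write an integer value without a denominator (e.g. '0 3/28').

1/15 19/105

C = [0, 0, 8/21, 2/3, 1]
j=0 picked index 2: u0 ∈ [0, 8/21)
j=1 picked index 2: u0 ∈ [-1/5, 19/105)
j=2 picked index 3: u0 ∈ [-2/105, 4/15)
j=3 picked index 4: u0 ∈ [1/15, 2/5)
j=4 picked index 4: u0 ∈ [-2/15, 1/5)
intersection: [1/15, 19/105)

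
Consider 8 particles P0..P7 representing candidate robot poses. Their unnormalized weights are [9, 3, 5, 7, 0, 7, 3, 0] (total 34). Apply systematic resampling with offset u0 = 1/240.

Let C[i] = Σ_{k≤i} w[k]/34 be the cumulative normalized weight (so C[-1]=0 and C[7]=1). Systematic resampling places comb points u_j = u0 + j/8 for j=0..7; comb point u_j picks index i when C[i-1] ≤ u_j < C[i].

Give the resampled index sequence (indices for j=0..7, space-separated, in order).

C = [9/34, 6/17, 1/2, 12/17, 12/17, 31/34, 1, 1]
j=0: u_0=1/240 ∈ [0, 9/34) → index 0
j=1: u_1=31/240 ∈ [0, 9/34) → index 0
j=2: u_2=61/240 ∈ [0, 9/34) → index 0
j=3: u_3=91/240 ∈ [6/17, 1/2) → index 2
j=4: u_4=121/240 ∈ [1/2, 12/17) → index 3
j=5: u_5=151/240 ∈ [1/2, 12/17) → index 3
j=6: u_6=181/240 ∈ [12/17, 31/34) → index 5
j=7: u_7=211/240 ∈ [12/17, 31/34) → index 5

0 0 0 2 3 3 5 5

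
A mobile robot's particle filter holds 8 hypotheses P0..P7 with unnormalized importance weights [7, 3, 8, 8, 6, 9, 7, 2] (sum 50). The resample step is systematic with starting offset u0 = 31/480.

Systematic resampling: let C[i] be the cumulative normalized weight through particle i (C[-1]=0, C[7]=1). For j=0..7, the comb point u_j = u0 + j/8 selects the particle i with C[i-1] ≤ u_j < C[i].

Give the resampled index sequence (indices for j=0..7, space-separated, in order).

C = [7/50, 1/5, 9/25, 13/25, 16/25, 41/50, 24/25, 1]
j=0: u_0=31/480 ∈ [0, 7/50) → index 0
j=1: u_1=91/480 ∈ [7/50, 1/5) → index 1
j=2: u_2=151/480 ∈ [1/5, 9/25) → index 2
j=3: u_3=211/480 ∈ [9/25, 13/25) → index 3
j=4: u_4=271/480 ∈ [13/25, 16/25) → index 4
j=5: u_5=331/480 ∈ [16/25, 41/50) → index 5
j=6: u_6=391/480 ∈ [16/25, 41/50) → index 5
j=7: u_7=451/480 ∈ [41/50, 24/25) → index 6

0 1 2 3 4 5 5 6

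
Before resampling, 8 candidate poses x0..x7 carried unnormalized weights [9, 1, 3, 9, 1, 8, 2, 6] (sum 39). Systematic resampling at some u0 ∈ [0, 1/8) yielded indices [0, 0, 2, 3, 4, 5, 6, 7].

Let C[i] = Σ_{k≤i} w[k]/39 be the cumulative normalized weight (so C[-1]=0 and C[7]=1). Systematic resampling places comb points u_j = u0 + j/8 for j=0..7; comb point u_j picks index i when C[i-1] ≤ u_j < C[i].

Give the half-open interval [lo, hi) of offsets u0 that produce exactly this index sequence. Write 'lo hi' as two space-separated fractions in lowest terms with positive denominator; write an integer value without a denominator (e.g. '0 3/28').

C = [3/13, 10/39, 1/3, 22/39, 23/39, 31/39, 11/13, 1]
j=0 picked index 0: u0 ∈ [0, 3/13)
j=1 picked index 0: u0 ∈ [-1/8, 11/104)
j=2 picked index 2: u0 ∈ [1/156, 1/12)
j=3 picked index 3: u0 ∈ [-1/24, 59/312)
j=4 picked index 4: u0 ∈ [5/78, 7/78)
j=5 picked index 5: u0 ∈ [-11/312, 53/312)
j=6 picked index 6: u0 ∈ [7/156, 5/52)
j=7 picked index 7: u0 ∈ [-3/104, 1/8)
intersection: [5/78, 1/12)

5/78 1/12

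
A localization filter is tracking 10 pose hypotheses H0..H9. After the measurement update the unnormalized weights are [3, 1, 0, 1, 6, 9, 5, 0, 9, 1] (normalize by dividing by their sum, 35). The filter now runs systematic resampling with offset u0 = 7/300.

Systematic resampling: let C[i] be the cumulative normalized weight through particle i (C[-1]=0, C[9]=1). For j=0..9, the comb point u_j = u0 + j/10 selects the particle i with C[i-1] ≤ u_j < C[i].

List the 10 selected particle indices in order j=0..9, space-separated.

C = [3/35, 4/35, 4/35, 1/7, 11/35, 4/7, 5/7, 5/7, 34/35, 1]
j=0: u_0=7/300 ∈ [0, 3/35) → index 0
j=1: u_1=37/300 ∈ [4/35, 1/7) → index 3
j=2: u_2=67/300 ∈ [1/7, 11/35) → index 4
j=3: u_3=97/300 ∈ [11/35, 4/7) → index 5
j=4: u_4=127/300 ∈ [11/35, 4/7) → index 5
j=5: u_5=157/300 ∈ [11/35, 4/7) → index 5
j=6: u_6=187/300 ∈ [4/7, 5/7) → index 6
j=7: u_7=217/300 ∈ [5/7, 34/35) → index 8
j=8: u_8=247/300 ∈ [5/7, 34/35) → index 8
j=9: u_9=277/300 ∈ [5/7, 34/35) → index 8

0 3 4 5 5 5 6 8 8 8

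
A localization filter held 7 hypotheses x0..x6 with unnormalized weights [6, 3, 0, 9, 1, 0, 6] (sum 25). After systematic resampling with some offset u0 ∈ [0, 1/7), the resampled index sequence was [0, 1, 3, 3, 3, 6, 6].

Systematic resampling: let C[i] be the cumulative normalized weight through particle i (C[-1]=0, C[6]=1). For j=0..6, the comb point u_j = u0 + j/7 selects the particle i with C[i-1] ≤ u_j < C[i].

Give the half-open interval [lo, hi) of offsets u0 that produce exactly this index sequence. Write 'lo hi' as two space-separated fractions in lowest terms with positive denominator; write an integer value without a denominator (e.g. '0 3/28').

17/175 1/7

C = [6/25, 9/25, 9/25, 18/25, 19/25, 19/25, 1]
j=0 picked index 0: u0 ∈ [0, 6/25)
j=1 picked index 1: u0 ∈ [17/175, 38/175)
j=2 picked index 3: u0 ∈ [13/175, 76/175)
j=3 picked index 3: u0 ∈ [-12/175, 51/175)
j=4 picked index 3: u0 ∈ [-37/175, 26/175)
j=5 picked index 6: u0 ∈ [8/175, 2/7)
j=6 picked index 6: u0 ∈ [-17/175, 1/7)
intersection: [17/175, 1/7)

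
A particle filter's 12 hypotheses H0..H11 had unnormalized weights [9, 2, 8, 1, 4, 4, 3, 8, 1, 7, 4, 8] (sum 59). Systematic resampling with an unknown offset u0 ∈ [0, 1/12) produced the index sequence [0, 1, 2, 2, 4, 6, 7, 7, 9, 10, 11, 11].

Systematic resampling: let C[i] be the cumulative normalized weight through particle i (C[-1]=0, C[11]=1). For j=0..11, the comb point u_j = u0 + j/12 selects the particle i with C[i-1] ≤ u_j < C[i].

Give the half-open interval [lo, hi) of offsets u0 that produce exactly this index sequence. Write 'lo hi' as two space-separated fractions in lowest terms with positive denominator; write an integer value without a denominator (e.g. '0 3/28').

C = [9/59, 11/59, 19/59, 20/59, 24/59, 28/59, 31/59, 39/59, 40/59, 47/59, 51/59, 1]
j=0 picked index 0: u0 ∈ [0, 9/59)
j=1 picked index 1: u0 ∈ [49/708, 73/708)
j=2 picked index 2: u0 ∈ [7/354, 55/354)
j=3 picked index 2: u0 ∈ [-15/236, 17/236)
j=4 picked index 4: u0 ∈ [1/177, 13/177)
j=5 picked index 6: u0 ∈ [41/708, 77/708)
j=6 picked index 7: u0 ∈ [3/118, 19/118)
j=7 picked index 7: u0 ∈ [-41/708, 55/708)
j=8 picked index 9: u0 ∈ [2/177, 23/177)
j=9 picked index 10: u0 ∈ [11/236, 27/236)
j=10 picked index 11: u0 ∈ [11/354, 1/6)
j=11 picked index 11: u0 ∈ [-37/708, 1/12)
intersection: [49/708, 17/236)

49/708 17/236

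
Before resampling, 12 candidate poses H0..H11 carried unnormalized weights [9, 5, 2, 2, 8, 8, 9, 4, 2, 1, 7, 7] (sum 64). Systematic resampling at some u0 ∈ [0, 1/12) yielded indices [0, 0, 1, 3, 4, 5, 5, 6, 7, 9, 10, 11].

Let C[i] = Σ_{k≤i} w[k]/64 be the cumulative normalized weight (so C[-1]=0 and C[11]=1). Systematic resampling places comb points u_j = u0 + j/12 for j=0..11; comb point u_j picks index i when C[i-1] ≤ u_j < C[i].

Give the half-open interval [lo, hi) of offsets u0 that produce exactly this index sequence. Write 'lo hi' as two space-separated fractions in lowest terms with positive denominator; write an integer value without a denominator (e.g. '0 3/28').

1/64 1/32

C = [9/64, 7/32, 1/4, 9/32, 13/32, 17/32, 43/64, 47/64, 49/64, 25/32, 57/64, 1]
j=0 picked index 0: u0 ∈ [0, 9/64)
j=1 picked index 0: u0 ∈ [-1/12, 11/192)
j=2 picked index 1: u0 ∈ [-5/192, 5/96)
j=3 picked index 3: u0 ∈ [0, 1/32)
j=4 picked index 4: u0 ∈ [-5/96, 7/96)
j=5 picked index 5: u0 ∈ [-1/96, 11/96)
j=6 picked index 5: u0 ∈ [-3/32, 1/32)
j=7 picked index 6: u0 ∈ [-5/96, 17/192)
j=8 picked index 7: u0 ∈ [1/192, 13/192)
j=9 picked index 9: u0 ∈ [1/64, 1/32)
j=10 picked index 10: u0 ∈ [-5/96, 11/192)
j=11 picked index 11: u0 ∈ [-5/192, 1/12)
intersection: [1/64, 1/32)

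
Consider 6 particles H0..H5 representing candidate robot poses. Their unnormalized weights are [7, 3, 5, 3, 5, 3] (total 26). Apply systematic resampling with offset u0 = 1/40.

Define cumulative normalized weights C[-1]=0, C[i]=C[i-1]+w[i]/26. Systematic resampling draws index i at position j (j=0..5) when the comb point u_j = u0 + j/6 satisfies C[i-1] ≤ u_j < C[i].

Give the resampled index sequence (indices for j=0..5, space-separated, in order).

C = [7/26, 5/13, 15/26, 9/13, 23/26, 1]
j=0: u_0=1/40 ∈ [0, 7/26) → index 0
j=1: u_1=23/120 ∈ [0, 7/26) → index 0
j=2: u_2=43/120 ∈ [7/26, 5/13) → index 1
j=3: u_3=21/40 ∈ [5/13, 15/26) → index 2
j=4: u_4=83/120 ∈ [15/26, 9/13) → index 3
j=5: u_5=103/120 ∈ [9/13, 23/26) → index 4

0 0 1 2 3 4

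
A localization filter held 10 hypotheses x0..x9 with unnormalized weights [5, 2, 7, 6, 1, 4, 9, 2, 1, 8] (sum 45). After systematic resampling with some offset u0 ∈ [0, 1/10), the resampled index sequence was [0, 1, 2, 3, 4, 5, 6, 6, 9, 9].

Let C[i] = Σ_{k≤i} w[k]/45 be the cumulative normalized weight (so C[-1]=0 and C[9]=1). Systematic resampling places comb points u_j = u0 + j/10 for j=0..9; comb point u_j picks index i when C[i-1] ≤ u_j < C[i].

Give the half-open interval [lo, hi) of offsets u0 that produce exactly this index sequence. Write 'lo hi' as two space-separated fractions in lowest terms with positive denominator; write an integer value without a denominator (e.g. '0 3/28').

2/45 1/18

C = [1/9, 7/45, 14/45, 4/9, 7/15, 5/9, 34/45, 4/5, 37/45, 1]
j=0 picked index 0: u0 ∈ [0, 1/9)
j=1 picked index 1: u0 ∈ [1/90, 1/18)
j=2 picked index 2: u0 ∈ [-2/45, 1/9)
j=3 picked index 3: u0 ∈ [1/90, 13/90)
j=4 picked index 4: u0 ∈ [2/45, 1/15)
j=5 picked index 5: u0 ∈ [-1/30, 1/18)
j=6 picked index 6: u0 ∈ [-2/45, 7/45)
j=7 picked index 6: u0 ∈ [-13/90, 1/18)
j=8 picked index 9: u0 ∈ [1/45, 1/5)
j=9 picked index 9: u0 ∈ [-7/90, 1/10)
intersection: [2/45, 1/18)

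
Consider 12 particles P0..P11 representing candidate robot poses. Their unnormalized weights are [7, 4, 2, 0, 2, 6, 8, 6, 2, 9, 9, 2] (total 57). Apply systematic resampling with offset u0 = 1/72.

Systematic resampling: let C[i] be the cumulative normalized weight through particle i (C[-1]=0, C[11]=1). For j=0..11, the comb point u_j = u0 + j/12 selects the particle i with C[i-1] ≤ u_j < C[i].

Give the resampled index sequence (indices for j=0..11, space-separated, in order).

C = [7/57, 11/57, 13/57, 13/57, 5/19, 7/19, 29/57, 35/57, 37/57, 46/57, 55/57, 1]
j=0: u_0=1/72 ∈ [0, 7/57) → index 0
j=1: u_1=7/72 ∈ [0, 7/57) → index 0
j=2: u_2=13/72 ∈ [7/57, 11/57) → index 1
j=3: u_3=19/72 ∈ [5/19, 7/19) → index 5
j=4: u_4=25/72 ∈ [5/19, 7/19) → index 5
j=5: u_5=31/72 ∈ [7/19, 29/57) → index 6
j=6: u_6=37/72 ∈ [29/57, 35/57) → index 7
j=7: u_7=43/72 ∈ [29/57, 35/57) → index 7
j=8: u_8=49/72 ∈ [37/57, 46/57) → index 9
j=9: u_9=55/72 ∈ [37/57, 46/57) → index 9
j=10: u_10=61/72 ∈ [46/57, 55/57) → index 10
j=11: u_11=67/72 ∈ [46/57, 55/57) → index 10

0 0 1 5 5 6 7 7 9 9 10 10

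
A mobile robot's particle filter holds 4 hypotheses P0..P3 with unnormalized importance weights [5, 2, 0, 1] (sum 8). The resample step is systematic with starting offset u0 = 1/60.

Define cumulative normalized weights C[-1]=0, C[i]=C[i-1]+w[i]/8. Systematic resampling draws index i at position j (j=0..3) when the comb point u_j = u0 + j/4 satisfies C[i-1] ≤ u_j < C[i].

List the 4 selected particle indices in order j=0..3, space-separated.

C = [5/8, 7/8, 7/8, 1]
j=0: u_0=1/60 ∈ [0, 5/8) → index 0
j=1: u_1=4/15 ∈ [0, 5/8) → index 0
j=2: u_2=31/60 ∈ [0, 5/8) → index 0
j=3: u_3=23/30 ∈ [5/8, 7/8) → index 1

0 0 0 1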